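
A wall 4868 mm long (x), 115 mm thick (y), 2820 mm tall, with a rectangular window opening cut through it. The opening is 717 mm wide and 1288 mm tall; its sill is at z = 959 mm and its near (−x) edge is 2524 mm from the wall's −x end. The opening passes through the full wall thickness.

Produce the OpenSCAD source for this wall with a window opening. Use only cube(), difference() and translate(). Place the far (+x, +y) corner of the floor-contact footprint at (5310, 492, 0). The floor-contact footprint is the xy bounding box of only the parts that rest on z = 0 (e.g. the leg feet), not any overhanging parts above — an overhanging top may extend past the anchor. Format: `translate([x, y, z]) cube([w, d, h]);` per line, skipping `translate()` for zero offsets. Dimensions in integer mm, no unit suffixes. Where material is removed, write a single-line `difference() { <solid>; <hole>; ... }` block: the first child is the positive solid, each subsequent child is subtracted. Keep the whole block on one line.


difference() { translate([442, 377, 0]) cube([4868, 115, 2820]); translate([2966, 377, 959]) cube([717, 115, 1288]); }


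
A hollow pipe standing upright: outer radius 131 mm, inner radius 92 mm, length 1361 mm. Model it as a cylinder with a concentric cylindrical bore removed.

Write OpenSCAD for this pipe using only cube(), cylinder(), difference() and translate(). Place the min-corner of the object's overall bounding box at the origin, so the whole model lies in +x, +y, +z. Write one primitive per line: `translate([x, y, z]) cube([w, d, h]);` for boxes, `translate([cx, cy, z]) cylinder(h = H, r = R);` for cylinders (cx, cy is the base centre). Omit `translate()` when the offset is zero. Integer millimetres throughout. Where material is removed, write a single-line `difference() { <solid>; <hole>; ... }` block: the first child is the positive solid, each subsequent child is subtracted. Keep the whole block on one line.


difference() { translate([131, 131, 0]) cylinder(h = 1361, r = 131); translate([131, 131, 0]) cylinder(h = 1361, r = 92); }


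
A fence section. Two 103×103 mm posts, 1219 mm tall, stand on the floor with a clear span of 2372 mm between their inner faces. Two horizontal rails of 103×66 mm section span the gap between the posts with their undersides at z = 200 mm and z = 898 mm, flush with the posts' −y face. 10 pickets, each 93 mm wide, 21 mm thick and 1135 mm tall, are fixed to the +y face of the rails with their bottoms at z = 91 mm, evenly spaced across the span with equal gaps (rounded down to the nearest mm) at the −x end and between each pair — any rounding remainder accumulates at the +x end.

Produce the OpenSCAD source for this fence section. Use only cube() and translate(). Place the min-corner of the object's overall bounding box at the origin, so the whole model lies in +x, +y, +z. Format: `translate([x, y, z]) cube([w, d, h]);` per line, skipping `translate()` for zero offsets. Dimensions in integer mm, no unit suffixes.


cube([103, 103, 1219]);
translate([2475, 0, 0]) cube([103, 103, 1219]);
translate([103, 0, 200]) cube([2372, 103, 66]);
translate([103, 0, 898]) cube([2372, 103, 66]);
translate([234, 103, 91]) cube([93, 21, 1135]);
translate([458, 103, 91]) cube([93, 21, 1135]);
translate([682, 103, 91]) cube([93, 21, 1135]);
translate([906, 103, 91]) cube([93, 21, 1135]);
translate([1130, 103, 91]) cube([93, 21, 1135]);
translate([1354, 103, 91]) cube([93, 21, 1135]);
translate([1578, 103, 91]) cube([93, 21, 1135]);
translate([1802, 103, 91]) cube([93, 21, 1135]);
translate([2026, 103, 91]) cube([93, 21, 1135]);
translate([2250, 103, 91]) cube([93, 21, 1135]);


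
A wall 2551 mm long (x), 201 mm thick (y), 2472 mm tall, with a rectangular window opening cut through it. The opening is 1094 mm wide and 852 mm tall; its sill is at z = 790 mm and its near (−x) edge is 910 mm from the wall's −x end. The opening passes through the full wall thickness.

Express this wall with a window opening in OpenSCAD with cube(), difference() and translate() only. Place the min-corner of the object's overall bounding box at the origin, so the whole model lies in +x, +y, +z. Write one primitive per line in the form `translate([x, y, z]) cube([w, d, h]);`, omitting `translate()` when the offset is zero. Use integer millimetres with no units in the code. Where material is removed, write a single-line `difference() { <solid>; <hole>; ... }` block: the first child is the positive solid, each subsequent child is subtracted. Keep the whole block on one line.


difference() { cube([2551, 201, 2472]); translate([910, 0, 790]) cube([1094, 201, 852]); }


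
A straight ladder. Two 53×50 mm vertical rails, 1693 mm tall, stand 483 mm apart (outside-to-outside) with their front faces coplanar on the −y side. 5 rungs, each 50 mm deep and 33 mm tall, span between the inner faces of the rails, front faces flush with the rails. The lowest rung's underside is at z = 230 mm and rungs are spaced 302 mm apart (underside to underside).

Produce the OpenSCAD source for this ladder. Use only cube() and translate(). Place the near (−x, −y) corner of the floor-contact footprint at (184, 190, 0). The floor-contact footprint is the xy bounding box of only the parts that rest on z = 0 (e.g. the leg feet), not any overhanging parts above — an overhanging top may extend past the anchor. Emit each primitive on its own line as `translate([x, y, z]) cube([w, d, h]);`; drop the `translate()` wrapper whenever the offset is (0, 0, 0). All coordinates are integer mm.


// rung span = 483 - 2*53 = 377
// rung[k] z = 230 + k*302
translate([184, 190, 0]) cube([53, 50, 1693]);
translate([614, 190, 0]) cube([53, 50, 1693]);
translate([237, 190, 230]) cube([377, 50, 33]);
translate([237, 190, 532]) cube([377, 50, 33]);
translate([237, 190, 834]) cube([377, 50, 33]);
translate([237, 190, 1136]) cube([377, 50, 33]);
translate([237, 190, 1438]) cube([377, 50, 33]);


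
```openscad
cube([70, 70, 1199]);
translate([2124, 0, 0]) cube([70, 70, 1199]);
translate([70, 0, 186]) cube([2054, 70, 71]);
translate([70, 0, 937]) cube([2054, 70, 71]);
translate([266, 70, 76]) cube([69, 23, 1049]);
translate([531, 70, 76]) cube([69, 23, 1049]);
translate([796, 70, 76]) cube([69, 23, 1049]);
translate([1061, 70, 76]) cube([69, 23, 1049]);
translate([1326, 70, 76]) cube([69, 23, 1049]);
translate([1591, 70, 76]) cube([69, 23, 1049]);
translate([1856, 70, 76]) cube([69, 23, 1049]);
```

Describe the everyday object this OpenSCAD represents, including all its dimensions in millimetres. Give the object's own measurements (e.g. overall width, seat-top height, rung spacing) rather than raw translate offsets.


A fence section. Two 70×70 mm posts, 1199 mm tall, stand on the floor with a clear span of 2054 mm between their inner faces. Two horizontal rails of 70×71 mm section span the gap between the posts with their undersides at z = 186 mm and z = 937 mm, flush with the posts' −y face. 7 pickets, each 69 mm wide, 23 mm thick and 1049 mm tall, are fixed to the +y face of the rails with their bottoms at z = 76 mm, spaced across the span with a 196 mm gap after the −x post and between neighbouring pickets, with 199 mm left before the +x post.


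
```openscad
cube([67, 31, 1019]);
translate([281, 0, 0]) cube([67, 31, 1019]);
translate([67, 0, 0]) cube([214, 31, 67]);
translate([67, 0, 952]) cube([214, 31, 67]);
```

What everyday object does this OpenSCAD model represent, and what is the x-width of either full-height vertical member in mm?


A picture frame. The border width is 67 mm.

Four thin pieces enclosing a rectangular opening — a picture frame. The two full-height stiles are 1019 mm tall; the top rail sits at z = 952 and is 67 mm tall, so the border above the opening is 1019 − 952 = 67 mm, matching the stile x-width.


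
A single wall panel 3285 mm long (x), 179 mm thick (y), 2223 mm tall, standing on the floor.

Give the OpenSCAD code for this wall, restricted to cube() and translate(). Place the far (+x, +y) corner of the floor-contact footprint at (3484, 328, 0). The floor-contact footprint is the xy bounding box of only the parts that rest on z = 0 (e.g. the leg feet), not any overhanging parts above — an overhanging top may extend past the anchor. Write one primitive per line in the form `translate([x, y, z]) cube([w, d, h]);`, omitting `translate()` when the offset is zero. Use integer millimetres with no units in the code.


translate([199, 149, 0]) cube([3285, 179, 2223]);


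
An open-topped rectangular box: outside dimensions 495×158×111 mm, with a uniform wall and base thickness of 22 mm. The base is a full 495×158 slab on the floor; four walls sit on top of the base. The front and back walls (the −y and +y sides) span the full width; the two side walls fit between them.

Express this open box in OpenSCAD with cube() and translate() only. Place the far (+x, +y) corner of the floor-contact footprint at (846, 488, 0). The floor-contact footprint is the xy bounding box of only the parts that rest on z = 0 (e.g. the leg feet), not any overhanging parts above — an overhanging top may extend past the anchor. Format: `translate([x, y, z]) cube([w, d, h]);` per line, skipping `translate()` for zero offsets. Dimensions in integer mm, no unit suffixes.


translate([351, 330, 0]) cube([495, 158, 22]);
translate([351, 330, 22]) cube([495, 22, 89]);
translate([351, 466, 22]) cube([495, 22, 89]);
translate([351, 352, 22]) cube([22, 114, 89]);
translate([824, 352, 22]) cube([22, 114, 89]);


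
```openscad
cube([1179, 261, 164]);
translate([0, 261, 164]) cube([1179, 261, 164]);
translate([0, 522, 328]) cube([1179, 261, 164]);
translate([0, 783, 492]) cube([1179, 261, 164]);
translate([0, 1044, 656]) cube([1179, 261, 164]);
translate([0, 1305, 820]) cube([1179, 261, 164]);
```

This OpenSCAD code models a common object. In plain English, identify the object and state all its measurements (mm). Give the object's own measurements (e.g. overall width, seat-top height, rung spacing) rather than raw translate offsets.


A straight staircase of 6 solid steps. Each step is 1179 mm wide (x), 261 mm deep (y, the going) and 164 mm tall (the rise). The first step rests on the floor; each subsequent step sits one going further in +y and one rise higher in +z, directly behind and above the previous step with no overlap.


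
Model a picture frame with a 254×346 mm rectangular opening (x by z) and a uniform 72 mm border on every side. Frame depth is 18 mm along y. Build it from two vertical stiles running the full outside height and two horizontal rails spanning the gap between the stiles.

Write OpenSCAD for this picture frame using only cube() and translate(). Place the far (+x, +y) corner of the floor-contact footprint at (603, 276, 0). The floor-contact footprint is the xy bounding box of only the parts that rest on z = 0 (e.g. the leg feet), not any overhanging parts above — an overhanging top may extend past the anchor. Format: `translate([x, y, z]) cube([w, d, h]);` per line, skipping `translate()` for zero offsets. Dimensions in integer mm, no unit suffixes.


translate([205, 258, 0]) cube([72, 18, 490]);
translate([531, 258, 0]) cube([72, 18, 490]);
translate([277, 258, 0]) cube([254, 18, 72]);
translate([277, 258, 418]) cube([254, 18, 72]);


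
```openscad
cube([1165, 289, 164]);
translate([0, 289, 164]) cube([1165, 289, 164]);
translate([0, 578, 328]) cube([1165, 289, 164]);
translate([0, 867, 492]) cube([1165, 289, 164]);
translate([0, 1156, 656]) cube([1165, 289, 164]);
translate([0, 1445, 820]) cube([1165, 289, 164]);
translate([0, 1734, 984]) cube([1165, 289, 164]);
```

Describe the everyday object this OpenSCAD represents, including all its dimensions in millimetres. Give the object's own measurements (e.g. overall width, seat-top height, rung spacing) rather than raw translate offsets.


A straight staircase of 7 solid steps. Each step is 1165 mm wide (x), 289 mm deep (y, the going) and 164 mm tall (the rise). The first step rests on the floor; each subsequent step sits one going further in +y and one rise higher in +z, directly behind and above the previous step with no overlap.


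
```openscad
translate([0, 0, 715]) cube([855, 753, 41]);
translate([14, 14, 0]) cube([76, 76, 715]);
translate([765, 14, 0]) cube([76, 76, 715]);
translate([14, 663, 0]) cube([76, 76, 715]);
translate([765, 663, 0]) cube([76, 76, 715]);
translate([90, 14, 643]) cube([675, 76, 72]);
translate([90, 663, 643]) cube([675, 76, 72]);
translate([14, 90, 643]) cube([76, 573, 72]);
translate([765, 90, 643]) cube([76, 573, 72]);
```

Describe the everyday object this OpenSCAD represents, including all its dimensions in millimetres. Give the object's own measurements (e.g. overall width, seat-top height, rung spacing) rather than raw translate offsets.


A table: top 855 mm (x) × 753 mm (y), 41 mm thick, upper face at z = 756 mm, on four 76×76 mm square legs, each inset 14 mm from the nearest pair of top edges from z = 0 to the bottom of the top. Four apron rails, 76 mm thick and 72 mm tall, run between adjacent legs with their top edges flush with the underside of the top and their outer faces flush with the legs' outer faces.


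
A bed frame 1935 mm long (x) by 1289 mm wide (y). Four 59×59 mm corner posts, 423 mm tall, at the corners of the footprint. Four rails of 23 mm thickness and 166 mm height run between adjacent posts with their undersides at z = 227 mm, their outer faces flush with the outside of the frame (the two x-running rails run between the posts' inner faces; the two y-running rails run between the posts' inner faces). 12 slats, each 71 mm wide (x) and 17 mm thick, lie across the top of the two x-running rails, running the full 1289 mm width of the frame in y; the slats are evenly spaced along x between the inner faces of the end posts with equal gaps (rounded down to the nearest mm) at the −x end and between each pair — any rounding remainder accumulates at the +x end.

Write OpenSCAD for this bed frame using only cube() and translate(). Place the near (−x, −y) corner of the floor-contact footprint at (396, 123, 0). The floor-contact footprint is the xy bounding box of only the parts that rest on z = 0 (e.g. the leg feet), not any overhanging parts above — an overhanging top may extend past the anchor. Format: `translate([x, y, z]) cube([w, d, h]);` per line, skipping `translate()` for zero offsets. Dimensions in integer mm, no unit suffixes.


translate([396, 123, 0]) cube([59, 59, 423]);
translate([396, 1353, 0]) cube([59, 59, 423]);
translate([2272, 123, 0]) cube([59, 59, 423]);
translate([2272, 1353, 0]) cube([59, 59, 423]);
translate([455, 123, 227]) cube([1817, 23, 166]);
translate([455, 1389, 227]) cube([1817, 23, 166]);
translate([396, 182, 227]) cube([23, 1171, 166]);
translate([2308, 182, 227]) cube([23, 1171, 166]);
translate([529, 123, 393]) cube([71, 1289, 17]);
translate([674, 123, 393]) cube([71, 1289, 17]);
translate([819, 123, 393]) cube([71, 1289, 17]);
translate([964, 123, 393]) cube([71, 1289, 17]);
translate([1109, 123, 393]) cube([71, 1289, 17]);
translate([1254, 123, 393]) cube([71, 1289, 17]);
translate([1399, 123, 393]) cube([71, 1289, 17]);
translate([1544, 123, 393]) cube([71, 1289, 17]);
translate([1689, 123, 393]) cube([71, 1289, 17]);
translate([1834, 123, 393]) cube([71, 1289, 17]);
translate([1979, 123, 393]) cube([71, 1289, 17]);
translate([2124, 123, 393]) cube([71, 1289, 17]);


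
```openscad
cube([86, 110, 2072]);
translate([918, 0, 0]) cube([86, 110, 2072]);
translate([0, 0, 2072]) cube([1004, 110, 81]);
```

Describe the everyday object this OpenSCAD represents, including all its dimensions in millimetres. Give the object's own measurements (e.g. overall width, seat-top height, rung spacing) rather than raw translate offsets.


A door frame. The clear opening is 832 mm wide and 2072 mm high. Two 86 mm wide jambs, 110 mm deep, stand either side of the opening from the floor to the top of the opening. A 81 mm thick head sits across the top of both jambs, spanning the full outside width of the frame.


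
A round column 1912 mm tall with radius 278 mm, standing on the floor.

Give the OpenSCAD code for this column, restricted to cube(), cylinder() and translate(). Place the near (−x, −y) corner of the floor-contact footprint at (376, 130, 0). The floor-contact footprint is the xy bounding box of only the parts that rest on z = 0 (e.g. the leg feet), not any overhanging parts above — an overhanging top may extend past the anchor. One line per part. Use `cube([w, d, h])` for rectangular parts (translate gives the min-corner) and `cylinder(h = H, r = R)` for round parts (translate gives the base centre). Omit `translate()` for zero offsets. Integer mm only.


translate([654, 408, 0]) cylinder(h = 1912, r = 278);


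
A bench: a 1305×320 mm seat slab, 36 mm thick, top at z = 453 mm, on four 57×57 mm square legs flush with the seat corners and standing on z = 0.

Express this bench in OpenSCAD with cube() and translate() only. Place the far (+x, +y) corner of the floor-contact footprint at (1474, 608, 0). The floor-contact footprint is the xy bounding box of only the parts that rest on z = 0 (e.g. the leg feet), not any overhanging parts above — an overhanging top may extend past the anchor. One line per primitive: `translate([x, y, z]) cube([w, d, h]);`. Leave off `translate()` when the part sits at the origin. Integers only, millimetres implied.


// leg_h = 453 − 36 = 417
translate([169, 288, 417]) cube([1305, 320, 36]);
translate([169, 288, 0]) cube([57, 57, 417]);
translate([169, 551, 0]) cube([57, 57, 417]);
translate([1417, 288, 0]) cube([57, 57, 417]);
translate([1417, 551, 0]) cube([57, 57, 417]);


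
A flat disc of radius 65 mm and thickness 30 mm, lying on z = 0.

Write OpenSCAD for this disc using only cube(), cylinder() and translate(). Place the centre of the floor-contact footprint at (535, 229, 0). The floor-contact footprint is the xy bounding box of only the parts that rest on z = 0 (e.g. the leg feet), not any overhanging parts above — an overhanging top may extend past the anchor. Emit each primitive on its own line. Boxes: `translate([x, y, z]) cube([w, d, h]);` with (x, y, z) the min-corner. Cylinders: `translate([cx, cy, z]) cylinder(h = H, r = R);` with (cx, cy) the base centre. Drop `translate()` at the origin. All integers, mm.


translate([535, 229, 0]) cylinder(h = 30, r = 65);


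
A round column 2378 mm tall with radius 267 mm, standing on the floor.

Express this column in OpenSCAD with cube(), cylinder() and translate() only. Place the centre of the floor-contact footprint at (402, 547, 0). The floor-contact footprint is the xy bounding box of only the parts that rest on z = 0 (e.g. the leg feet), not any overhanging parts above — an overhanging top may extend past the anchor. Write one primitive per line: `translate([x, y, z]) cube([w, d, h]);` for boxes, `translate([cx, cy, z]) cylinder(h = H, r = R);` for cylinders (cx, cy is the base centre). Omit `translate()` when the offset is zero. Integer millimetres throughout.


translate([402, 547, 0]) cylinder(h = 2378, r = 267);


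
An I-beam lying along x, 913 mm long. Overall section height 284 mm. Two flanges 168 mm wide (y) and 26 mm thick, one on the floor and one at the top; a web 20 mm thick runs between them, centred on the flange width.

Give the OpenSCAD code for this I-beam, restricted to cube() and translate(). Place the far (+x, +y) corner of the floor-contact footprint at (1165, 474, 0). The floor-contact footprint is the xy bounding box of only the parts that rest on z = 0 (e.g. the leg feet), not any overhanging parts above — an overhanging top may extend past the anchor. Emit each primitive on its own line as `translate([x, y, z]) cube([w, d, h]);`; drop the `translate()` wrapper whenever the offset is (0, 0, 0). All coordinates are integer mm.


translate([252, 306, 0]) cube([913, 168, 26]);
translate([252, 380, 26]) cube([913, 20, 232]);
translate([252, 306, 258]) cube([913, 168, 26]);


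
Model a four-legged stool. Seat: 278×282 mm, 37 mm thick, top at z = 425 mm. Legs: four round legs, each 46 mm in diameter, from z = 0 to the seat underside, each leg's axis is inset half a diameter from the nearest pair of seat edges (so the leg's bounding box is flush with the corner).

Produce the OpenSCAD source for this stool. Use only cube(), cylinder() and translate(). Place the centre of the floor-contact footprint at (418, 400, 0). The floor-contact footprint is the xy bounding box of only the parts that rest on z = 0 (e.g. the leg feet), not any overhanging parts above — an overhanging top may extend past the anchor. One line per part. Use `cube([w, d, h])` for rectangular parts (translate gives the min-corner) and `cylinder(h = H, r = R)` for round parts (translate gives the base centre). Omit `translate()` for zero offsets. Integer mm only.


// leg_h = 425 - 37 = 388
translate([279, 259, 388]) cube([278, 282, 37]);
translate([302, 282, 0]) cylinder(h = 388, r = 23);
translate([534, 282, 0]) cylinder(h = 388, r = 23);
translate([302, 518, 0]) cylinder(h = 388, r = 23);
translate([534, 518, 0]) cylinder(h = 388, r = 23);


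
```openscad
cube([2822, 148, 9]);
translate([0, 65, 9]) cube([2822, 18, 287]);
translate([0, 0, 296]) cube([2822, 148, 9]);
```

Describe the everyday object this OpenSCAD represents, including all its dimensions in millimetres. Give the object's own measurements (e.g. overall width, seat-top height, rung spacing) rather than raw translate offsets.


An I-beam lying along x, 2822 mm long. Overall section height 305 mm. Two flanges 148 mm wide (y) and 9 mm thick, one on the floor and one at the top; a web 18 mm thick runs between them, centred on the flange width.


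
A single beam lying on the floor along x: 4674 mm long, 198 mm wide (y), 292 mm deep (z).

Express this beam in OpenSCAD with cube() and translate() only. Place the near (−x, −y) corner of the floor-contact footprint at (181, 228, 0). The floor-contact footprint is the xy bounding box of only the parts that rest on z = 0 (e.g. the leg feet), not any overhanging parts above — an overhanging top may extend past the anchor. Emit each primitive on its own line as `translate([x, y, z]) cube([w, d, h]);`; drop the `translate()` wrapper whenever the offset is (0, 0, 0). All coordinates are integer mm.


translate([181, 228, 0]) cube([4674, 198, 292]);


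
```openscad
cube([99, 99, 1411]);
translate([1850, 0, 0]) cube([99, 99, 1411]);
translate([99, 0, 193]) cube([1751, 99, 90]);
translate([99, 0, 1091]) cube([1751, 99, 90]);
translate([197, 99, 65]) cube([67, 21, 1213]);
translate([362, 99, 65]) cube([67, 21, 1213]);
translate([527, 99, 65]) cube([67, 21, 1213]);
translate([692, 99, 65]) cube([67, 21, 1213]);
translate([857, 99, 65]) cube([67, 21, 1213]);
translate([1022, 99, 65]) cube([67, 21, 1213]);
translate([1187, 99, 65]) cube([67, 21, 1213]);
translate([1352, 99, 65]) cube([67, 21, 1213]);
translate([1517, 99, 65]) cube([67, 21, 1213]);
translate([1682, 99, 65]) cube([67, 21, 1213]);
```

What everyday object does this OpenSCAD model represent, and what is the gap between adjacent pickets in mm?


A fence section. The picket gap is 98 mm.

Two posts, two rails, 10 pickets — a fence section. Span 1751 mm holds 10 pickets of 67 mm with 11 equal gaps: ⌊(1751 − 10·67) / 11⌋ = 98 mm.


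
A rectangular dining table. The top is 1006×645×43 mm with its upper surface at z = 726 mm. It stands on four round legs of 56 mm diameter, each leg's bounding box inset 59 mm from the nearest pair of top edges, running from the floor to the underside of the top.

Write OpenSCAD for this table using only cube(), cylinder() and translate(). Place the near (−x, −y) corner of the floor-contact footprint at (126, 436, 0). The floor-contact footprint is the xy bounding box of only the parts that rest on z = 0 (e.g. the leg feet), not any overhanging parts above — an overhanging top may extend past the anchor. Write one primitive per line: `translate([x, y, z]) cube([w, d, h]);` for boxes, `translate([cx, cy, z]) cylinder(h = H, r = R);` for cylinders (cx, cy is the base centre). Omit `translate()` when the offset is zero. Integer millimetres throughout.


translate([67, 377, 683]) cube([1006, 645, 43]);
translate([154, 464, 0]) cylinder(h = 683, r = 28);
translate([986, 464, 0]) cylinder(h = 683, r = 28);
translate([154, 935, 0]) cylinder(h = 683, r = 28);
translate([986, 935, 0]) cylinder(h = 683, r = 28);


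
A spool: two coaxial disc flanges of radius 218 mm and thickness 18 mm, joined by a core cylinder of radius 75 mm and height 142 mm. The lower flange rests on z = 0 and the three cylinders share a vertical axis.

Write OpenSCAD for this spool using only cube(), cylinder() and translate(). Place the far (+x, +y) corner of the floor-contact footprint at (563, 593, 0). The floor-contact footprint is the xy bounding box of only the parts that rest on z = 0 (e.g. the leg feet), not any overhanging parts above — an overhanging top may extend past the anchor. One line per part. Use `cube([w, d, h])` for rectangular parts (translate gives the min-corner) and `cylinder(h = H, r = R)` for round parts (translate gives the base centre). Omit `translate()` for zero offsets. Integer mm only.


translate([345, 375, 0]) cylinder(h = 18, r = 218);
translate([345, 375, 18]) cylinder(h = 142, r = 75);
translate([345, 375, 160]) cylinder(h = 18, r = 218);


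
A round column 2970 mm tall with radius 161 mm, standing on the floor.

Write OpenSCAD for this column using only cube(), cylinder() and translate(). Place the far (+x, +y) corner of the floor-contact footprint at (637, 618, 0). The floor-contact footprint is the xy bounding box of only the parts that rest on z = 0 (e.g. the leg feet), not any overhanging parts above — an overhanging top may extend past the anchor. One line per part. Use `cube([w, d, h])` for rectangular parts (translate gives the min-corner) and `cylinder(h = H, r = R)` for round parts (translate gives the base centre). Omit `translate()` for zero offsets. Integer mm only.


translate([476, 457, 0]) cylinder(h = 2970, r = 161);


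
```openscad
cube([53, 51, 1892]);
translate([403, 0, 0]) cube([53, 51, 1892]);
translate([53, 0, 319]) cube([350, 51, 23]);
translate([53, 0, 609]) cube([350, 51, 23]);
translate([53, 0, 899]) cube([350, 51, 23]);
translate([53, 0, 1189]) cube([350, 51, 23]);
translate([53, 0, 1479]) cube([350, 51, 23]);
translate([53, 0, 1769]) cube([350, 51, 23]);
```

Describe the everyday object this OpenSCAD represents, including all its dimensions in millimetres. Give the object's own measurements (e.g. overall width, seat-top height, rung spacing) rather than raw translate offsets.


A straight ladder. Two 53×51 mm vertical rails, 1892 mm tall, stand 456 mm apart (outside-to-outside) with their front faces coplanar on the −y side. 6 rungs, each 51 mm deep and 23 mm tall, span between the inner faces of the rails, front faces flush with the rails. The lowest rung's underside is at z = 319 mm and rungs are spaced 290 mm apart (underside to underside).


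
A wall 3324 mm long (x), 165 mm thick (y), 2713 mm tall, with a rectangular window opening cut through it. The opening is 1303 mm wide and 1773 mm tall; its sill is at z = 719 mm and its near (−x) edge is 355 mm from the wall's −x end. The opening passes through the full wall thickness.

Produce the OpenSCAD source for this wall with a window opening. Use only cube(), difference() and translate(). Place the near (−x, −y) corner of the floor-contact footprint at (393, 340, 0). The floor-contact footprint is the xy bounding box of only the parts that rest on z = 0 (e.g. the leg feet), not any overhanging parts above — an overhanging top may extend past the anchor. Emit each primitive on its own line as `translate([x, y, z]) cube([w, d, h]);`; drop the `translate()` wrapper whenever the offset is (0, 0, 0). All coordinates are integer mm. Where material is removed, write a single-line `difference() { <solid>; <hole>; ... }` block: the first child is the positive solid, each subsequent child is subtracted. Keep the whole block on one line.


difference() { translate([393, 340, 0]) cube([3324, 165, 2713]); translate([748, 340, 719]) cube([1303, 165, 1773]); }


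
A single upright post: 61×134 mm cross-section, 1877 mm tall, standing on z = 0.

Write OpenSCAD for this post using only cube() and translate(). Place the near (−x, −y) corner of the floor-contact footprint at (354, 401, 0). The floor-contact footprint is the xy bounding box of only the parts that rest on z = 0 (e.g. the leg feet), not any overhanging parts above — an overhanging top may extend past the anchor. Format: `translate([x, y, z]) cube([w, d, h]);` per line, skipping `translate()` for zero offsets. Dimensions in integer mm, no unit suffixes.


translate([354, 401, 0]) cube([61, 134, 1877]);


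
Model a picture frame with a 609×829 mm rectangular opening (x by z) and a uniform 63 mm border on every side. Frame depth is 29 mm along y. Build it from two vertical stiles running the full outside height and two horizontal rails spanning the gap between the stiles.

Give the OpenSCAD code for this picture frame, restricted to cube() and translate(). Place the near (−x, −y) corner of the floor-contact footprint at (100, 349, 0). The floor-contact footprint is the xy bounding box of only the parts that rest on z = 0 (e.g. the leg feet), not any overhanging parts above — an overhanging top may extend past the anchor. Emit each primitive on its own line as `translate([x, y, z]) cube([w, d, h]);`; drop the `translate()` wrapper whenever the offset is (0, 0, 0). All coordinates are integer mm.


translate([100, 349, 0]) cube([63, 29, 955]);
translate([772, 349, 0]) cube([63, 29, 955]);
translate([163, 349, 0]) cube([609, 29, 63]);
translate([163, 349, 892]) cube([609, 29, 63]);


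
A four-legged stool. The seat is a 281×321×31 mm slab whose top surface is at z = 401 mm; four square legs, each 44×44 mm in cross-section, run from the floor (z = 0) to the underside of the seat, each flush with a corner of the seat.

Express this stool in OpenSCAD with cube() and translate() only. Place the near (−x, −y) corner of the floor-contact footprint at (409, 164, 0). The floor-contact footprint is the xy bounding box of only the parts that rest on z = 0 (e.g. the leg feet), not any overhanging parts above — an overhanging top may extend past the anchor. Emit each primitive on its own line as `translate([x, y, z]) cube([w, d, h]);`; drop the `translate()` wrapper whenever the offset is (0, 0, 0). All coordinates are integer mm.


// leg_h = 401 - 31 = 370
translate([409, 164, 370]) cube([281, 321, 31]);
translate([409, 164, 0]) cube([44, 44, 370]);
translate([646, 164, 0]) cube([44, 44, 370]);
translate([409, 441, 0]) cube([44, 44, 370]);
translate([646, 441, 0]) cube([44, 44, 370]);


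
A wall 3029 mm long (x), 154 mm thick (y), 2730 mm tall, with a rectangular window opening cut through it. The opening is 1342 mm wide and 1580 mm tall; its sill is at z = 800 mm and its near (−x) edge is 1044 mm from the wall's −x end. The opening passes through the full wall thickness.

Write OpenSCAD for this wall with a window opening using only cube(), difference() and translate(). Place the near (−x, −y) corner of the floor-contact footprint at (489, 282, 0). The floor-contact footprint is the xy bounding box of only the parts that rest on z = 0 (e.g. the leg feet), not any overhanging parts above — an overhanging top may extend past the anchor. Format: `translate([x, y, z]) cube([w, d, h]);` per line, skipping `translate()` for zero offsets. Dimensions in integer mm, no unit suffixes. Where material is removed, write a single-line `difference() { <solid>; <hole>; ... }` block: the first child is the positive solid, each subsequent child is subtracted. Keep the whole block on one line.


difference() { translate([489, 282, 0]) cube([3029, 154, 2730]); translate([1533, 282, 800]) cube([1342, 154, 1580]); }


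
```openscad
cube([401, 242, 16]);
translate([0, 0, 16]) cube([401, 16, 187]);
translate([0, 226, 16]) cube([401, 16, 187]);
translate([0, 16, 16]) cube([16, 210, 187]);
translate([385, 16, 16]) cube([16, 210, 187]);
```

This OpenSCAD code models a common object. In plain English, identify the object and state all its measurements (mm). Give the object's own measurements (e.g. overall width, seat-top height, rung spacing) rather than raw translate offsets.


An open-topped rectangular box: outside dimensions 401×242×203 mm, with a uniform wall and base thickness of 16 mm. The base is a full 401×242 slab on the floor; four walls sit on top of the base. The front and back walls (the −y and +y sides) span the full width; the two side walls fit between them.


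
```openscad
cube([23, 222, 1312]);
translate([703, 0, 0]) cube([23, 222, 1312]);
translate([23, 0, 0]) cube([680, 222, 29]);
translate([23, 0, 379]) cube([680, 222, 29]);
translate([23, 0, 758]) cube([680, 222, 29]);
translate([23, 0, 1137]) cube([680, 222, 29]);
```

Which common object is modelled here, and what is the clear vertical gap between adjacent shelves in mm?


A bookshelf. The clear shelf gap is 350 mm.

Two tall side panels with 4 horizontal boards between them — a bookshelf. The first two shelf undersides are at z = 0 and z = 379; with shelf thickness 29, the clear gap is 379 − 0 − 29 = 350 mm.


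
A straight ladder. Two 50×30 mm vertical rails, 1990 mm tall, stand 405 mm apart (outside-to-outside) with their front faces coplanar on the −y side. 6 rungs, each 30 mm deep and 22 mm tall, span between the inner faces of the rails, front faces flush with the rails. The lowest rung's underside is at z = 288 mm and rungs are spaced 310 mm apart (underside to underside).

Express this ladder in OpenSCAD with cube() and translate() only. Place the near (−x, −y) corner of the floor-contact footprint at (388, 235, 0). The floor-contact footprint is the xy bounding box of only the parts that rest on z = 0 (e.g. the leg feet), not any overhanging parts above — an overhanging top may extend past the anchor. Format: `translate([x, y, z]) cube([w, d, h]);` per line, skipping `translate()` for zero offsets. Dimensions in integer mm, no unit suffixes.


// rung span = 405 - 2*50 = 305
// rung[k] z = 288 + k*310
translate([388, 235, 0]) cube([50, 30, 1990]);
translate([743, 235, 0]) cube([50, 30, 1990]);
translate([438, 235, 288]) cube([305, 30, 22]);
translate([438, 235, 598]) cube([305, 30, 22]);
translate([438, 235, 908]) cube([305, 30, 22]);
translate([438, 235, 1218]) cube([305, 30, 22]);
translate([438, 235, 1528]) cube([305, 30, 22]);
translate([438, 235, 1838]) cube([305, 30, 22]);


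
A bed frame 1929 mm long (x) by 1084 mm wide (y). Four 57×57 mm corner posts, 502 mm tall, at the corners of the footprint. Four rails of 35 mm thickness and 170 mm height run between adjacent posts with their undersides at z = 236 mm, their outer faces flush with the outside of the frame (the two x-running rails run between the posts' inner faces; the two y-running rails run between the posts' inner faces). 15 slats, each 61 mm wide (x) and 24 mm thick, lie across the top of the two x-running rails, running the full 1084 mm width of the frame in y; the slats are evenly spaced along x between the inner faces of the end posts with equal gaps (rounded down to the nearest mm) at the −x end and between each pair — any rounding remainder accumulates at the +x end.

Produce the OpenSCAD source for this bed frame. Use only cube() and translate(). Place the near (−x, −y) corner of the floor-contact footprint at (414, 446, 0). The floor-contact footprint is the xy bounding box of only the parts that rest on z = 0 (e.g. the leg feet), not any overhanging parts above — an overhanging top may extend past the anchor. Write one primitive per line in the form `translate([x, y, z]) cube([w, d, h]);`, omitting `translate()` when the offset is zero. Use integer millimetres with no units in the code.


// slat z = rail_z + rail_h = 236 + 170 = 406
// slat gap = ⌊(1815 − 15·61) / 16⌋ = 56
translate([414, 446, 0]) cube([57, 57, 502]);
translate([414, 1473, 0]) cube([57, 57, 502]);
translate([2286, 446, 0]) cube([57, 57, 502]);
translate([2286, 1473, 0]) cube([57, 57, 502]);
translate([471, 446, 236]) cube([1815, 35, 170]);
translate([471, 1495, 236]) cube([1815, 35, 170]);
translate([414, 503, 236]) cube([35, 970, 170]);
translate([2308, 503, 236]) cube([35, 970, 170]);
translate([527, 446, 406]) cube([61, 1084, 24]);
translate([644, 446, 406]) cube([61, 1084, 24]);
translate([761, 446, 406]) cube([61, 1084, 24]);
translate([878, 446, 406]) cube([61, 1084, 24]);
translate([995, 446, 406]) cube([61, 1084, 24]);
translate([1112, 446, 406]) cube([61, 1084, 24]);
translate([1229, 446, 406]) cube([61, 1084, 24]);
translate([1346, 446, 406]) cube([61, 1084, 24]);
translate([1463, 446, 406]) cube([61, 1084, 24]);
translate([1580, 446, 406]) cube([61, 1084, 24]);
translate([1697, 446, 406]) cube([61, 1084, 24]);
translate([1814, 446, 406]) cube([61, 1084, 24]);
translate([1931, 446, 406]) cube([61, 1084, 24]);
translate([2048, 446, 406]) cube([61, 1084, 24]);
translate([2165, 446, 406]) cube([61, 1084, 24]);


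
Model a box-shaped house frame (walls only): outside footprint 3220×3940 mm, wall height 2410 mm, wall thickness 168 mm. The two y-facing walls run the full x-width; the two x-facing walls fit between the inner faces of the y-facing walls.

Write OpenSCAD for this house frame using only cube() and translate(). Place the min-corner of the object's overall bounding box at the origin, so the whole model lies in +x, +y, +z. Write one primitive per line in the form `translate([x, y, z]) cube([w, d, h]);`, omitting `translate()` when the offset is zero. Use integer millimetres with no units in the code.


cube([3220, 168, 2410]);
translate([0, 3772, 0]) cube([3220, 168, 2410]);
translate([0, 168, 0]) cube([168, 3604, 2410]);
translate([3052, 168, 0]) cube([168, 3604, 2410]);


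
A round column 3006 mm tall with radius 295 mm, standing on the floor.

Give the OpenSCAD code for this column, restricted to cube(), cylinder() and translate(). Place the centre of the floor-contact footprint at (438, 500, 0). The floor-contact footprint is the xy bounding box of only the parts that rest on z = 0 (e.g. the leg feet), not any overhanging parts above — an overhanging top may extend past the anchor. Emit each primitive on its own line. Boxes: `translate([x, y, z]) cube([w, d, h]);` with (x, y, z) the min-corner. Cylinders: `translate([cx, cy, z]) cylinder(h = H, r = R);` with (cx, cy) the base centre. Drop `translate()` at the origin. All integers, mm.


translate([438, 500, 0]) cylinder(h = 3006, r = 295);


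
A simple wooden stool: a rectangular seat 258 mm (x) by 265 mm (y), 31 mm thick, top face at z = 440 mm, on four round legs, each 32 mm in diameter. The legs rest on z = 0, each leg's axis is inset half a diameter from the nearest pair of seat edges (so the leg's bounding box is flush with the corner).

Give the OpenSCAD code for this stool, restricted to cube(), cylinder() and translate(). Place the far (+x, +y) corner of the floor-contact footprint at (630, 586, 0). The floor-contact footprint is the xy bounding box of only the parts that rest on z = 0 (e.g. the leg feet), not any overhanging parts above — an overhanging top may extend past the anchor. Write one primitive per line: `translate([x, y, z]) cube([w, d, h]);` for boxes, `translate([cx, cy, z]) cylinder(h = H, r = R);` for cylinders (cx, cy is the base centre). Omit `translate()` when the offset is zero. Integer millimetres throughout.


translate([372, 321, 409]) cube([258, 265, 31]);
translate([388, 337, 0]) cylinder(h = 409, r = 16);
translate([614, 337, 0]) cylinder(h = 409, r = 16);
translate([388, 570, 0]) cylinder(h = 409, r = 16);
translate([614, 570, 0]) cylinder(h = 409, r = 16);


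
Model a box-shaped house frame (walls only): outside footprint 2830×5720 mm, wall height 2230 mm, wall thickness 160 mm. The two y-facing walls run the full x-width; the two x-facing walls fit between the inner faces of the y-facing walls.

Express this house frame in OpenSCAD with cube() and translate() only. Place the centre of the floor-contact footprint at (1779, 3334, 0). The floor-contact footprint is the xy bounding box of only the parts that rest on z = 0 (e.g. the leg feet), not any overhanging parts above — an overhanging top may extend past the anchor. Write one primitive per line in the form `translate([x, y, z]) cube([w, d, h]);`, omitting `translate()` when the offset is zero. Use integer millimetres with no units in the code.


translate([364, 474, 0]) cube([2830, 160, 2230]);
translate([364, 6034, 0]) cube([2830, 160, 2230]);
translate([364, 634, 0]) cube([160, 5400, 2230]);
translate([3034, 634, 0]) cube([160, 5400, 2230]);
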